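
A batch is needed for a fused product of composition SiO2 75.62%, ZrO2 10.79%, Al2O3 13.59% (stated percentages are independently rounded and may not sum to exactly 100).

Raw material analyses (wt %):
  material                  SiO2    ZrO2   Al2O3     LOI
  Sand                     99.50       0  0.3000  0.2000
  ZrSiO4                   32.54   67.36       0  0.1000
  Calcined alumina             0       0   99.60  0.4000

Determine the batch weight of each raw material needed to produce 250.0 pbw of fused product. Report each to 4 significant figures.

Working values are shown rounded to 4 significant digits at each printed step; each numeric step carries full precision through the solve. A single rounding produces every reported value — all derived quantities (totals, yield, LOI, net glass mass, three oxide percentages) are re-derived using the weight values at 250.0 pbw of glass in full precision exactly as shown in the problem or the answer.
Oxide mass targets, per 250.0 pbw fused product:
  SiO2: 75.62% × 250.0 = 189.0 pbw
  ZrO2: 10.79% × 250.0 = 26.98 pbw
  Al2O3: 13.59% × 250.0 = 33.98 pbw
A balance pass over the oxides, using the reported weights, per the basis as stated (sums match the target masses modulo rounding of the values):
  SiO2: 176.9·0.9950 + 40.05·0.3254 = 189.0 pbw (target 189.0 pbw)
  ZrO2: 40.05·0.6736 = 26.98 pbw (target 26.98 pbw)
  Al2O3: 176.9·0.003000 + 33.58·0.9960 = 33.98 pbw (target 33.98 pbw)
Glass-mass closure: Σ batch − LOI loss = 250.0 pbw (per-oxide target masses sum to 250.0 pbw; stated basis 250.0 pbw — a pure rounding effect).
Whole-batch sum: Σ batch = 250.5 pbw; Σ batch·LOI gives LOI loss = 0.5282 pbw; yield = glass ÷ total batch = 99.79%.

Batch per 250.0 pbw fused product:
  Sand: 176.9 pbw
  ZrSiO4: 40.05 pbw
  Calcined alumina: 33.58 pbw
Total batch = 250.5 pbw; LOI loss = 0.5282 pbw; yield = 99.79%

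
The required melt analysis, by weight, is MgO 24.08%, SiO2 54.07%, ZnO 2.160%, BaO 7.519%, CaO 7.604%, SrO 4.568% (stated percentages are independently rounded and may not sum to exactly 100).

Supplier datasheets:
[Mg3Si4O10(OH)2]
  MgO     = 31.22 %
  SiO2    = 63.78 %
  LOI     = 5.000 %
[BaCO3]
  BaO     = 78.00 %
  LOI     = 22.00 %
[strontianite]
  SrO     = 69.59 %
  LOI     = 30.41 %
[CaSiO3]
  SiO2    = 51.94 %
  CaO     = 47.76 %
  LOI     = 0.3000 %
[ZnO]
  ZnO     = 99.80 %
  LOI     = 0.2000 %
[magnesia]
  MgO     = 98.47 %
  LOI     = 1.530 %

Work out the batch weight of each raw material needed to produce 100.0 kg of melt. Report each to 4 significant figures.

Batch per 100.0 kg melt:
  Mg3Si4O10(OH)2: 71.81 kg
  BaCO3: 9.640 kg
  strontianite: 6.564 kg
  CaSiO3: 15.92 kg
  ZnO: 2.164 kg
  magnesia: 1.687 kg
Total batch = 107.8 kg; LOI loss = 7.785 kg; yield = 92.78%

Each numeric step runs at full precision in all steps — the intermediate values appear, with 4-significant-digit rounding, at each printed step; a single rounding yields every reported value — the derived quantities (totals, glass mass, LOI, yield, the six compositions) are rebuilt in full precision using the weight values at 100.0 kg of glass as they appear in the problem or answer text.
Oxide-by-oxide targets in 100.0 kg melt:
  MgO: 24.08% × 100.0 = 24.08 kg
  SiO2: 54.07% × 100.0 = 54.07 kg
  ZnO: 2.160% × 100.0 = 2.160 kg
  BaO: 7.519% × 100.0 = 7.519 kg
  CaO: 7.604% × 100.0 = 7.604 kg
  SrO: 4.568% × 100.0 = 4.568 kg
Verifying the oxide balance from the weights as reported, relative to the basis at hand (each sum matches its target mass net of answer rounding effects):
  MgO: 71.81·0.3122 + 1.687·0.9847 = 24.08 kg (target 24.08 kg)
  SiO2: 71.81·0.6378 + 15.92·0.5194 = 54.07 kg (target 54.07 kg)
  ZnO: 2.164·0.9980 = 2.160 kg (target 2.160 kg)
  BaO: 9.640·0.7800 = 7.519 kg (target 7.519 kg)
  CaO: 15.92·0.4776 = 7.603 kg (target 7.604 kg)
  SrO: 6.564·0.6959 = 4.568 kg (target 4.568 kg)
Consistency of the glass mass: Σ batch − LOI loss = 100.0 kg (oxide target masses add up to 100.0 kg; with the basis standing at 100.0 kg — any gap is answer rounding).
Batch grand total — Σ batch = 107.8 kg; ignition loss, Σ(batch × LOI) = 7.785 kg; yield: glass divided by total = 92.78%.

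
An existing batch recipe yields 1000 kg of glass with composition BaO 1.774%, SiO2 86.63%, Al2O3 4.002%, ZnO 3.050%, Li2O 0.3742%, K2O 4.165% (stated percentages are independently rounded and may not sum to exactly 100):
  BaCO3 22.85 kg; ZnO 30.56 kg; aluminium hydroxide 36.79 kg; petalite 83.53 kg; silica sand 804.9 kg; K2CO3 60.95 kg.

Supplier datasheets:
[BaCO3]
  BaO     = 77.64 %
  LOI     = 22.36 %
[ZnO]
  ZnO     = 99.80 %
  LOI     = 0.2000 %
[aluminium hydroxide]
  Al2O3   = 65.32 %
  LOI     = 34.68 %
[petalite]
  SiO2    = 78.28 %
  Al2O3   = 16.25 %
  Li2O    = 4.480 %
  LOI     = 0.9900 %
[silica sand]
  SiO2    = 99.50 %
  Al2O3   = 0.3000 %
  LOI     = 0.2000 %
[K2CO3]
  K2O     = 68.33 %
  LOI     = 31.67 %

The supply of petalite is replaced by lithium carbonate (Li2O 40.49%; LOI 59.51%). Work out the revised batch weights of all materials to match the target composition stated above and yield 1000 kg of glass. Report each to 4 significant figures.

Full precision is held at every stage — in-progress results appear rounded to four significant digits at each printed step; each reported number is rounded just once. All derived quantities, including glass mass, the six compositions, the totals, LOI, yield, are carried using the weight values for 1000 kg of glass at full float precision as written in either problem or answer.
Target oxide masses per 1000 kg glass:
  BaO: 1.774% × 1000 = 17.74 kg
  SiO2: 86.63% × 1000 = 866.3 kg
  Al2O3: 4.002% × 1000 = 40.02 kg
  ZnO: 3.050% × 1000 = 30.50 kg
  Li2O: 0.3742% × 1000 = 3.742 kg
  K2O: 4.165% × 1000 = 41.65 kg
Checking each oxide sum with the batch weights as given, at the basis given (delivered sums recover each target inside rounding margins):
  BaO: 22.85·0.7764 = 17.74 kg (target 17.74 kg)
  SiO2: 870.7·0.9950 = 866.3 kg (target 866.3 kg)
  Al2O3: 57.27·0.6532 + 870.7·0.003000 = 40.02 kg (target 40.02 kg)
  ZnO: 30.56·0.9980 = 30.50 kg (target 30.50 kg)
  Li2O: 9.242·0.4049 = 3.742 kg (target 3.742 kg)
  K2O: 60.95·0.6833 = 41.65 kg (target 41.65 kg)
Auditing the glass mass value: net batch after ignition = 1000 kg (the Σ of target masses is 1000 kg; versus the stated basis of 1000 kg — deltas are rounding alone).
Batch total: Σ batch = 1052 kg; loss to ignition Σ batch·LOI = 51.58 kg; yield = glass ÷ total batch = 95.10%.

Revised batch per 1000 kg glass:
  BaCO3: 22.85 kg
  ZnO: 30.56 kg
  aluminium hydroxide: 57.27 kg
  lithium carbonate: 9.242 kg
  silica sand: 870.7 kg
  K2CO3: 60.95 kg
Total batch = 1052 kg; LOI loss = 51.58 kg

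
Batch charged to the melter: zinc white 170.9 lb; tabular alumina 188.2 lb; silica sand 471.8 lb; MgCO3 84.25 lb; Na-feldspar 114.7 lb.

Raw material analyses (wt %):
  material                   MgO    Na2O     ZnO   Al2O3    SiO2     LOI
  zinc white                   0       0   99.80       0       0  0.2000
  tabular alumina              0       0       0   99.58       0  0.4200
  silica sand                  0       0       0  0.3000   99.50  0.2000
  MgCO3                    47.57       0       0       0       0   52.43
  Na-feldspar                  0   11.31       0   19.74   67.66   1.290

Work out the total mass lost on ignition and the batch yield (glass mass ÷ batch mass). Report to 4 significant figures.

LOI loss = 47.73 lb; glass = 982.1 lb; yield = 95.37%

Every computation carries full precision through the solve — mid-chain values appear (rounded to 4 significant figures) alongside each step; a single rounding produces each reported result; all derived quantities are re-derived in full precision (the totals, ignition loss, the five compositions, net glass mass, yield) from the batch weights at 982.1 lb of glass as they appear in the problem or the answer.
LOI of each material in turn:
  zinc white: 170.9 × 0.002000 = 0.3418 lb
  tabular alumina: 188.2 × 0.004200 = 0.7904 lb
  silica sand: 471.8 × 0.002000 = 0.9436 lb
  MgCO3: 84.25 × 0.5243 = 44.17 lb
  Na-feldspar: 114.7 × 0.01290 = 1.480 lb
Total LOI = 47.73 lb
Glass = batch − LOI = 1030 − 47.73 = 982.1 lb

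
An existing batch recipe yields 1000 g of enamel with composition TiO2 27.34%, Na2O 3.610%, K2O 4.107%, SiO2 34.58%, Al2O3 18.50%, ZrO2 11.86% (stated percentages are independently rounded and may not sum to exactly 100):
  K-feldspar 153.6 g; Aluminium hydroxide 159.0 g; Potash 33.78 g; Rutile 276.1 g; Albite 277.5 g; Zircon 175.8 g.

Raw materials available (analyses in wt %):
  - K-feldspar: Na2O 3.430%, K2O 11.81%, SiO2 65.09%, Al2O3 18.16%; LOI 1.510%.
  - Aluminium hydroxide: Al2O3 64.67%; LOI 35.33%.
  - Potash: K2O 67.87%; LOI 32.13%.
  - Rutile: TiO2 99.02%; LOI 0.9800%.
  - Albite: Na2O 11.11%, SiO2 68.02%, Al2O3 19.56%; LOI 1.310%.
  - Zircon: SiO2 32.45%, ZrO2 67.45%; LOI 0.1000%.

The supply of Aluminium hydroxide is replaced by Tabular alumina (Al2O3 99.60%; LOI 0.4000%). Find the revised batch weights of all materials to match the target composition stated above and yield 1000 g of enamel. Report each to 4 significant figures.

Every computation keeps exact precision through every step. Intermediates appear (rounded to four significant figures) as written — each reported number receives exactly one rounding — all derived quantities (six oxide percentages, glass mass, ignition loss, yield, totals) are computed starting from the weights at 1000 g of glass in exact precision, as quoted within the problem or the answer.
Oxide-by-oxide targets in 1000 g enamel:
  TiO2: 27.34% × 1000 = 273.4 g
  Na2O: 3.610% × 1000 = 36.10 g
  K2O: 4.107% × 1000 = 41.07 g
  SiO2: 34.58% × 1000 = 345.8 g
  Al2O3: 18.50% × 1000 = 185.0 g
  ZrO2: 11.86% × 1000 = 118.6 g
Checking each oxide sum given the weights on record, relative to the basis at hand (sums match the target masses inside rounding margins):
  TiO2: 276.1·0.9902 = 273.4 g (target 273.4 g)
  Na2O: 153.6·0.03430 + 277.5·0.1111 = 36.10 g (target 36.10 g)
  K2O: 153.6·0.1181 + 33.78·0.6787 = 41.07 g (target 41.07 g)
  SiO2: 153.6·0.6509 + 277.5·0.6802 + 175.8·0.3245 = 345.8 g (target 345.8 g)
  Al2O3: 153.6·0.1816 + 103.2·0.9960 + 277.5·0.1956 = 185.0 g (target 185.0 g)
  ZrO2: 175.8·0.6745 = 118.6 g (target 118.6 g)
Auditing the glass mass value: the batch minus its LOI: 999.9 g (per-oxide target masses sum to 1000 g; basis as stated: 1000 g — any gap is answer rounding).
Batch total: Σ batch = 1020 g; loss to ignition Σ batch·LOI = 20.10 g; as yield: glass ÷ batch → 98.03%.

Revised batch per 1000 g enamel:
  K-feldspar: 153.6 g
  Tabular alumina: 103.2 g
  Potash: 33.78 g
  Rutile: 276.1 g
  Albite: 277.5 g
  Zircon: 175.8 g
Total batch = 1020 g; LOI loss = 20.10 g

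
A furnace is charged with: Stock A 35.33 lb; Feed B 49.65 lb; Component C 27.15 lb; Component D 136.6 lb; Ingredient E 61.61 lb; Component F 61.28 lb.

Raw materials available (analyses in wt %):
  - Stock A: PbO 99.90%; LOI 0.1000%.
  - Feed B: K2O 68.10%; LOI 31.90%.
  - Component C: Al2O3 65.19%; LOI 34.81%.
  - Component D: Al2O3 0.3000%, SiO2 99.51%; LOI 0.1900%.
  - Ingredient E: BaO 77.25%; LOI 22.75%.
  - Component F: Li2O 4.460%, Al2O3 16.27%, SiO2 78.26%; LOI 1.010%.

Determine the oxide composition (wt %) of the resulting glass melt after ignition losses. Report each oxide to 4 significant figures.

All internal work maintains full precision through every step. Mid-chain values are shown, with 4-significant-figure rounding, as written. Every reported value receives exactly one rounding; derived quantities are computed at exact precision (net glass mass, yield, the six compositions, the totals, LOI) from the batch weights for 331.4 lb of glass as quoted within the problem or answer text.
Per-oxide mass from batch:
  Li2O: 61.28·0.04460 = 2.733 lb
  PbO: 35.33·0.9990 = 35.29 lb
  BaO: 61.61·0.7725 = 47.59 lb
  Al2O3: 27.15·0.6519 + 136.6·0.003000 + 61.28·0.1627 = 28.08 lb
  SiO2: 136.6·0.9951 + 61.28·0.7826 = 183.9 lb
  K2O: 49.65·0.6810 = 33.81 lb
LOI: 35.33·0.001000 + 49.65·0.3190 + 27.15·0.3481 + 136.6·0.001900 + 61.61·0.2275 + 61.28·0.01010 = 40.22 lb
Resulting glass, batch − LOI: 371.6 − 40.22 = 331.4 lb (the oxide masses sum to this)
percent by weight: oxide/glass ×100

Glass mass = 331.4 lb (batch 371.6 − LOI 40.22).
Composition: Li2O 0.8247%, PbO 10.65%, BaO 14.36%, Al2O3 8.473%, SiO2 55.49%, K2O 10.20%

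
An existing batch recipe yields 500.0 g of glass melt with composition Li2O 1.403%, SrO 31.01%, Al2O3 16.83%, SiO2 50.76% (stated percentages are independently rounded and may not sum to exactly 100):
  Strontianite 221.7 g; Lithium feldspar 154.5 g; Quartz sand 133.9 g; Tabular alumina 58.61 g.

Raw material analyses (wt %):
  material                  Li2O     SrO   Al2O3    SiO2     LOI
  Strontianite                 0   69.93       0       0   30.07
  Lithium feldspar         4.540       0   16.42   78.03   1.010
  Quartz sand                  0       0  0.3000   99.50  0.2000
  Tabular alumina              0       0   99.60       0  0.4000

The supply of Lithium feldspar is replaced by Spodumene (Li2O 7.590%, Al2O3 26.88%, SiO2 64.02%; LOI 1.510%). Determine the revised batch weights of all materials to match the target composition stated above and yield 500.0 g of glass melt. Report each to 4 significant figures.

Working values appear rounded off to 4 significant digits at each printed step; all arithmetic maintains exact precision in all steps; each reported number undergoes a single rounding. The derived quantities are rebuilt from the weighed amounts on 500.0 g of glass at full float precision (the totals, glass mass, LOI, the four compositions, the yield), exactly as shown in the question or the answer.
Per-oxide target masses for 500.0 g glass melt:
  Li2O: 1.403% × 500.0 = 7.015 g
  SrO: 31.01% × 500.0 = 155.0 g
  Al2O3: 16.83% × 500.0 = 84.15 g
  SiO2: 50.76% × 500.0 = 253.8 g
Oxide-by-oxide audit from the weights as reported, relative to the basis at hand (oxide sums agree with the targets inside rounding margins):
  Li2O: 92.42·0.07590 = 7.015 g (target 7.015 g)
  SrO: 221.7·0.6993 = 155.0 g (target 155.0 g)
  Al2O3: 92.42·0.2688 + 195.6·0.003000 + 58.96·0.9960 = 84.15 g (target 84.15 g)
  SiO2: 92.42·0.6402 + 195.6·0.9950 = 253.8 g (target 253.8 g)
The glass-mass cross-check: the batch minus its LOI: 500.0 g (the Σ of target masses is 500.0 g; stated basis 500.0 g — rounding explains the deltas).
Adding the batch up: Σ batch = 568.7 g; loss to ignition Σ batch·LOI = 68.69 g; yield = glass ÷ total batch = 87.92%.

Revised batch per 500.0 g glass melt:
  Strontianite: 221.7 g
  Spodumene: 92.42 g
  Quartz sand: 195.6 g
  Tabular alumina: 58.96 g
Total batch = 568.7 g; LOI loss = 68.69 g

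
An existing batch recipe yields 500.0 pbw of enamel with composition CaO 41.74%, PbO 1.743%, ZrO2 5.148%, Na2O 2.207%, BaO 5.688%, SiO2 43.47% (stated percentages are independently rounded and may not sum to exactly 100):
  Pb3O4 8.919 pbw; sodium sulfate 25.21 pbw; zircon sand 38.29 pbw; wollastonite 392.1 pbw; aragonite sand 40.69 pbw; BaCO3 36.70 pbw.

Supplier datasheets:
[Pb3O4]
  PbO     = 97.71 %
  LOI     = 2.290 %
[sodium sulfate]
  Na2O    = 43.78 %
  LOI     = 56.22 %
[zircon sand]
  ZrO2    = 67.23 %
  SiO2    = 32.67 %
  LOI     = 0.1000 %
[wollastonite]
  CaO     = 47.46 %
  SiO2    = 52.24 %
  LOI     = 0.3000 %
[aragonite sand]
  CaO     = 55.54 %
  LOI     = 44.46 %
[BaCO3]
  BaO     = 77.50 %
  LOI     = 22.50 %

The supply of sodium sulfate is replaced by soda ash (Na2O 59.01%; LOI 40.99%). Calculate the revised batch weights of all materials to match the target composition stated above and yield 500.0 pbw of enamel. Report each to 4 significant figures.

Revised batch per 500.0 pbw enamel:
  Pb3O4: 8.919 pbw
  soda ash: 18.70 pbw
  zircon sand: 38.29 pbw
  wollastonite: 392.1 pbw
  aragonite sand: 40.69 pbw
  BaCO3: 36.70 pbw
Total batch = 535.4 pbw; LOI loss = 35.43 pbw

The whole derivation keeps full precision in all steps; in-progress results are shown rounded off to 4 significant figures between the steps — each reported value is rounded exactly once. The derived quantities, including the six compositions, LOI, yield, net glass mass, the totals, are recomputed from the batch weights per 500.0 pbw of glass at full float precision, precisely as stated by the problem or the answer.
Per-oxide target masses for 500.0 pbw enamel:
  CaO: 41.74% × 500.0 = 208.7 pbw
  PbO: 1.743% × 500.0 = 8.715 pbw
  ZrO2: 5.148% × 500.0 = 25.74 pbw
  Na2O: 2.207% × 500.0 = 11.04 pbw
  BaO: 5.688% × 500.0 = 28.44 pbw
  SiO2: 43.47% × 500.0 = 217.4 pbw
Oxide-by-oxide audit with the batch weights as given, relative to the basis at hand (summed amounts equal target values within answer rounding):
  CaO: 392.1·0.4746 + 40.69·0.5554 = 208.7 pbw (target 208.7 pbw)
  PbO: 8.919·0.9771 = 8.715 pbw (target 8.715 pbw)
  ZrO2: 38.29·0.6723 = 25.74 pbw (target 25.74 pbw)
  Na2O: 18.70·0.5901 = 11.03 pbw (target 11.04 pbw)
  BaO: 36.70·0.7750 = 28.44 pbw (target 28.44 pbw)
  SiO2: 38.29·0.3267 + 392.1·0.5224 = 217.3 pbw (target 217.4 pbw)
Glass mass check: the batch minus its LOI: 500.0 pbw (summing oxide targets gives 500.0 pbw; versus the stated basis of 500.0 pbw — deltas are rounding alone).
Summing the batch: Σ batch = 535.4 pbw; the LOI term Σ batch·LOI equals 35.43 pbw; glass ÷ batch gives a yield of 93.38%.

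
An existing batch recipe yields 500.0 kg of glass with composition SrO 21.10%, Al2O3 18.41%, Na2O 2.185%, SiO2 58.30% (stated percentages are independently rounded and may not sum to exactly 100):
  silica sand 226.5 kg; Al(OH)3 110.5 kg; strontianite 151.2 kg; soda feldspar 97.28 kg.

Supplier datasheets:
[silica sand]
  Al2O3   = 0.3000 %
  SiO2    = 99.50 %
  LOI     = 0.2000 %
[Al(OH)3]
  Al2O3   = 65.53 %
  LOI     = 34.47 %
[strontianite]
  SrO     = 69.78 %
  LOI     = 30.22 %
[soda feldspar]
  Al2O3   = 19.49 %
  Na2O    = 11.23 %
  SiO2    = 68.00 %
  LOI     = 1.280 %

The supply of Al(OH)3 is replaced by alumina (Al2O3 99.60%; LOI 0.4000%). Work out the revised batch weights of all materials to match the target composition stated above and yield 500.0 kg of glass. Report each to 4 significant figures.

Revised batch per 500.0 kg glass:
  silica sand: 226.5 kg
  alumina: 72.70 kg
  strontianite: 151.2 kg
  soda feldspar: 97.28 kg
Total batch = 547.7 kg; LOI loss = 47.68 kg

The working math maintains full precision end to end. Values along the way are shown rounded off to 4 significant figures on the page — a single rounding yields every reported number. The derived quantities, which include four oxide percentages, net glass mass, the yield, the totals, LOI, are computed at full float precision, exactly as printed in the question or the answer, using the weight values at 500.0 kg of glass.
Target oxide masses per 500.0 kg glass:
  SrO: 21.10% × 500.0 = 105.5 kg
  Al2O3: 18.41% × 500.0 = 92.05 kg
  Na2O: 2.185% × 500.0 = 10.92 kg
  SiO2: 58.30% × 500.0 = 291.5 kg
Checking each oxide sum working from each reported weight, under the basis named above (sums match the target masses modulo rounding of the values):
  SrO: 151.2·0.6978 = 105.5 kg (target 105.5 kg)
  Al2O3: 226.5·0.003000 + 72.70·0.9960 + 97.28·0.1949 = 92.05 kg (target 92.05 kg)
  Na2O: 97.28·0.1123 = 10.92 kg (target 10.92 kg)
  SiO2: 226.5·0.9950 + 97.28·0.6800 = 291.5 kg (target 291.5 kg)
The glass-mass cross-check: whole batch net of LOI = 500.0 kg (the targets, summed, come to 500.0 kg; the stated basis being 500.0 kg — differing by rounding only).
Summing the batch: Σ batch = 547.7 kg; loss to ignition Σ batch·LOI = 47.68 kg; yield = glass ÷ total batch = 91.29%.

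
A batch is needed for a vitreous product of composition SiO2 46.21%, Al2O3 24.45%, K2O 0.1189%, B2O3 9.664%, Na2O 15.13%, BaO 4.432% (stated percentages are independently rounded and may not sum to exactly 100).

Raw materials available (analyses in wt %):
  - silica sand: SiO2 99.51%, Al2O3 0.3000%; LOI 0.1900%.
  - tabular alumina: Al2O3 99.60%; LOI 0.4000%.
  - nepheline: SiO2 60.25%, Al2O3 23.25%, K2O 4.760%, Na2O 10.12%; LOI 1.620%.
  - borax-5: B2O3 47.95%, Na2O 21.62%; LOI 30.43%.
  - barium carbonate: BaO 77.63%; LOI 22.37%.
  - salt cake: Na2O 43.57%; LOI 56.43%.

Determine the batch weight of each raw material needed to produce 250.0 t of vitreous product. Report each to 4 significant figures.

The whole derivation carries full precision from start to finish. Values along the way appear (rounded to four significant digits) when written out; each reported value undergoes a single rounding; the derived quantities, which include net glass mass, the totals, ignition loss, the six compositions, the yield, are computed in full float precision, precisely as stated by either problem or answer, starting from the weights at 250.0 t of glass.
Oxide mass targets, per 250.0 t vitreous product:
  SiO2: 46.21% × 250.0 = 115.5 t
  Al2O3: 24.45% × 250.0 = 61.12 t
  K2O: 0.1189% × 250.0 = 0.2972 t
  B2O3: 9.664% × 250.0 = 24.16 t
  Na2O: 15.13% × 250.0 = 37.83 t
  BaO: 4.432% × 250.0 = 11.08 t
Mass-balance tally per oxide on the weights just shown, under the basis named above (sums match the target masses up to rounding of the answer):
  SiO2: 112.3·0.9951 + 6.245·0.6025 = 115.5 t (target 115.5 t)
  Al2O3: 112.3·0.003000 + 59.57·0.9960 + 6.245·0.2325 = 61.12 t (target 61.12 t)
  K2O: 6.245·0.04760 = 0.2973 t (target 0.2972 t)
  B2O3: 50.39·0.4795 = 24.16 t (target 24.16 t)
  Na2O: 6.245·0.1012 + 50.39·0.2162 + 60.36·0.4357 = 37.83 t (target 37.83 t)
  BaO: 14.27·0.7763 = 11.08 t (target 11.08 t)
The glass-mass cross-check: Σ batch − LOI loss = 250.0 t (per-oxide target masses sum to 250.0 t; stated basis 250.0 t — a pure rounding effect).
Total batch = Σ batch = 303.1 t; loss to ignition Σ batch·LOI = 53.14 t; yield: glass divided by total = 82.47%.

Batch per 250.0 t vitreous product:
  silica sand: 112.3 t
  tabular alumina: 59.57 t
  nepheline: 6.245 t
  borax-5: 50.39 t
  barium carbonate: 14.27 t
  salt cake: 60.36 t
Total batch = 303.1 t; LOI loss = 53.14 t; yield = 82.47%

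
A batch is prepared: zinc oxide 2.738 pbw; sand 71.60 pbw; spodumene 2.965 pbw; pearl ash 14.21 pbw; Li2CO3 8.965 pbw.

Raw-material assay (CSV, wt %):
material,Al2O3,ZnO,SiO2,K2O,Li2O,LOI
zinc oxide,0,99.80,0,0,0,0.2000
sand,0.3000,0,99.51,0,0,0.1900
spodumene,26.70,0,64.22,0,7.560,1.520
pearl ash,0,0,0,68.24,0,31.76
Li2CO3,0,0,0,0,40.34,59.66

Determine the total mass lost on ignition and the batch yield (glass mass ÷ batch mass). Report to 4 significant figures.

Mid-chain values are shown with 4-significant-digit rounding as written. The working math maintains exact precision at each step; each reported result is rounded exactly once. The derived quantities, including LOI, the five compositions, glass mass, the totals, the yield, are recomputed from the batch weights on 90.43 pbw of glass in full float precision as set out in the question or the answer.
Ignition loss by material:
  zinc oxide: 2.738 × 0.002000 = 0.005476 pbw
  sand: 71.60 × 0.001900 = 0.1360 pbw
  spodumene: 2.965 × 0.01520 = 0.04507 pbw
  pearl ash: 14.21 × 0.3176 = 4.513 pbw
  Li2CO3: 8.965 × 0.5966 = 5.349 pbw
Total LOI = 10.05 pbw
Glass = batch − LOI = 100.5 − 10.05 = 90.43 pbw

LOI loss = 10.05 pbw; glass = 90.43 pbw; yield = 90.00%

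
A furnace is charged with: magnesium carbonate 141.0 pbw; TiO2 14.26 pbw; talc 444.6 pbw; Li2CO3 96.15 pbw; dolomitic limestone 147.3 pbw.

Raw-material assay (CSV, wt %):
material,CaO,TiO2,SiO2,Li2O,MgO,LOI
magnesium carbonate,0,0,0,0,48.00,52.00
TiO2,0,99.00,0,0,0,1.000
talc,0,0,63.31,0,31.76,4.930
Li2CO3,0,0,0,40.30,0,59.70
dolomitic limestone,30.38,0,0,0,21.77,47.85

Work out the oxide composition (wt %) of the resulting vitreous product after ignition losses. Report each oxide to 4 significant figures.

Mid-chain values appear rounded to 4 significant figures — every computation carries exact precision from start to finish. Each reported number is rounded once only; the derived quantities, which include five oxide percentages, yield, LOI, the totals, glass mass, are rebuilt at full float precision, as quoted within either problem or answer, using the weight values per 620.0 pbw of glass.
What the batch supplies per oxide:
  CaO: 147.3·0.3038 = 44.75 pbw
  TiO2: 14.26·0.9900 = 14.12 pbw
  SiO2: 444.6·0.6331 = 281.5 pbw
  Li2O: 96.15·0.4030 = 38.75 pbw
  MgO: 141.0·0.4800 + 444.6·0.3176 + 147.3·0.2177 = 241.0 pbw
LOI: 141.0·0.5200 + 14.26·0.01000 + 444.6·0.04930 + 96.15·0.5970 + 147.3·0.4785 = 223.3 pbw
Net of LOI, the glass mass = 843.3 − 223.3 = 620.0 pbw (= the summed oxide contributions)
wt % = oxide mass / glass mass × 100

Glass mass = 620.0 pbw (batch 843.3 − LOI 223.3).
Composition: CaO 7.217%, TiO2 2.277%, SiO2 45.40%, Li2O 6.249%, MgO 38.86%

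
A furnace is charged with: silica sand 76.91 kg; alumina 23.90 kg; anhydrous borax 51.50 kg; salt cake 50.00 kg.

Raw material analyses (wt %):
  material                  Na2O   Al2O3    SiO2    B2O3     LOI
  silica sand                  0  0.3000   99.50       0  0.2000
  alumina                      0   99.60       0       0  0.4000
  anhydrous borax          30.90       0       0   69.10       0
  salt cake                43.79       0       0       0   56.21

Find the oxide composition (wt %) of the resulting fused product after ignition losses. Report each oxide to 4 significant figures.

The intermediate values are shown rounded off to 4 significant digits between the steps — every computation holds exact precision through every step. Every reported result takes exactly one rounding. The derived quantities (the yield, the four compositions, glass mass, LOI, totals) are rebuilt at exact precision using the weight values on 174.0 kg of glass, exactly as printed in question or answer.
What the batch supplies per oxide:
  Na2O: 51.50·0.3090 + 50.00·0.4379 = 37.81 kg
  Al2O3: 76.91·0.003000 + 23.90·0.9960 = 24.04 kg
  SiO2: 76.91·0.9950 = 76.53 kg
  B2O3: 51.50·0.6910 = 35.59 kg
LOI: 76.91·0.002000 + 23.90·0.004000 + 50.00·0.5621 = 28.35 kg
Resulting glass, batch − LOI: 202.3 − 28.35 = 174.0 kg (matching Σ of the oxides)
percent by weight: oxide/glass ×100

Glass mass = 174.0 kg (batch 202.3 − LOI 28.35).
Composition: Na2O 21.73%, Al2O3 13.82%, SiO2 43.99%, B2O3 20.46%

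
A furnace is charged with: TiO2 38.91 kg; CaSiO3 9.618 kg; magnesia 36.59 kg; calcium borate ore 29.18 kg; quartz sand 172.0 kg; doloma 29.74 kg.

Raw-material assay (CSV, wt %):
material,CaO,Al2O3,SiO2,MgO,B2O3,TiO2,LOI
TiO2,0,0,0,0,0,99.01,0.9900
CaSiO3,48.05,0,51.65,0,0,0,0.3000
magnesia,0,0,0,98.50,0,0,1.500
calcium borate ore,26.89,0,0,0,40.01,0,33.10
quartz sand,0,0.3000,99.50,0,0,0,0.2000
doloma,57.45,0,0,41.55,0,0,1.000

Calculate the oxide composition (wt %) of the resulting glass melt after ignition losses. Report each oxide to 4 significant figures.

All internal work runs at full float precision from start to finish; values along the way are displayed rounded to four significant digits across the worked steps — each reported result is rounded exactly once. All derived quantities, which include glass mass, the six compositions, ignition loss, the totals, the yield, are recomputed at full precision, as given in question or answer, from the batch weights for 304.8 kg of glass.
Mass of each oxide from the mix:
  CaO: 9.618·0.4805 + 29.18·0.2689 + 29.74·0.5745 = 29.55 kg
  Al2O3: 172.0·0.003000 = 0.5160 kg
  SiO2: 9.618·0.5165 + 172.0·0.9950 = 176.1 kg
  MgO: 36.59·0.9850 + 29.74·0.4155 = 48.40 kg
  B2O3: 29.18·0.4001 = 11.67 kg
  TiO2: 38.91·0.9901 = 38.52 kg
LOI: 38.91·0.009900 + 9.618·0.003000 + 36.59·0.01500 + 29.18·0.3310 + 172.0·0.002000 + 29.74·0.01000 = 11.26 kg
Glass = total batch minus LOI = 316.0 − 11.26 = 304.8 kg (the oxide masses sum to this)
percent by weight: oxide/glass ×100

Glass mass = 304.8 kg (batch 316.0 − LOI 11.26).
Composition: CaO 9.697%, Al2O3 0.1693%, SiO2 57.78%, MgO 15.88%, B2O3 3.831%, TiO2 12.64%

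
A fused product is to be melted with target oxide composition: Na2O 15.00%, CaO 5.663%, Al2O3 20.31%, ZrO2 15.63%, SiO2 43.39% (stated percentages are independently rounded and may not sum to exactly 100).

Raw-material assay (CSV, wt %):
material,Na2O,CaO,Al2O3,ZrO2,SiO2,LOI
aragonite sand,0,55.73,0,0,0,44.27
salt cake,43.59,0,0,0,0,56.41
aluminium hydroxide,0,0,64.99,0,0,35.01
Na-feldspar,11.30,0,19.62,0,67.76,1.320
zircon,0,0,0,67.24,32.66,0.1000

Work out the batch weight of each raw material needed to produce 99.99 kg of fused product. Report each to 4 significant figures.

The whole derivation maintains full precision throughout — intermediates are displayed rounded to four significant figures between the steps — every reported figure undergoes a single rounding; all derived quantities (LOI, the five compositions, net glass mass, yield, the totals) are rebuilt in exact precision using the weight values per 99.99 kg of glass as written in either problem or answer.
Target oxide masses per 99.99 kg fused product:
  Na2O: 15.00% × 99.99 = 15.00 kg
  CaO: 5.663% × 99.99 = 5.662 kg
  Al2O3: 20.31% × 99.99 = 20.31 kg
  ZrO2: 15.63% × 99.99 = 15.63 kg
  SiO2: 43.39% × 99.99 = 43.39 kg
Per-oxide balance check applying the batch weights above, under the basis named above (every target is met by its sum up to rounding of the answer):
  Na2O: 20.71·0.4359 + 52.83·0.1130 = 15.00 kg (target 15.00 kg)
  CaO: 10.16·0.5573 = 5.662 kg (target 5.662 kg)
  Al2O3: 15.30·0.6499 + 52.83·0.1962 = 20.31 kg (target 20.31 kg)
  ZrO2: 23.24·0.6724 = 15.63 kg (target 15.63 kg)
  SiO2: 52.83·0.6776 + 23.24·0.3266 = 43.39 kg (target 43.39 kg)
Mass balance on the glass: batch Σ − ignition loss = 99.98 kg (targets for the oxides total 99.98 kg; with the basis standing at 99.99 kg — rounding explains the deltas).
Batch total: Σ batch = 122.2 kg; LOI removed, Σ of batch·LOI: 22.26 kg; the yield ratio, glass ÷ batch: 81.79%.

Batch per 99.99 kg fused product:
  aragonite sand: 10.16 kg
  salt cake: 20.71 kg
  aluminium hydroxide: 15.30 kg
  Na-feldspar: 52.83 kg
  zircon: 23.24 kg
Total batch = 122.2 kg; LOI loss = 22.26 kg; yield = 81.79%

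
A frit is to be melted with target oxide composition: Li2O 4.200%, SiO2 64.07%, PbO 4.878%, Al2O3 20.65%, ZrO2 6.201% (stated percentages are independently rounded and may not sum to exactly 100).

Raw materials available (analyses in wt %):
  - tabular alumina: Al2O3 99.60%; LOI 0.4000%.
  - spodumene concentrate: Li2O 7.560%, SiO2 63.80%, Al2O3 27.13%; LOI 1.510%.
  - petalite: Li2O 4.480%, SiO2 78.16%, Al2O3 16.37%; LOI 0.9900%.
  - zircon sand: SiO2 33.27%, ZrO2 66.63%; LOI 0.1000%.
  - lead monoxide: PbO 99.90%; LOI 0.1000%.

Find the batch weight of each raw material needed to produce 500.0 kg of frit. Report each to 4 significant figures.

Every computation maintains exact precision from start to finish; working values are printed (rounded to four significant digits) between the steps — each reported value includes exactly one rounding. All derived quantities are computed at full precision (net glass mass, totals, the five compositions, ignition loss, the yield) from the weighed amounts for 500.0 kg of glass exactly as shown in either problem or answer.
Target masses of each oxide per 500.0 kg frit:
  Li2O: 4.200% × 500.0 = 21.00 kg
  SiO2: 64.07% × 500.0 = 320.3 kg
  PbO: 4.878% × 500.0 = 24.39 kg
  Al2O3: 20.65% × 500.0 = 103.2 kg
  ZrO2: 6.201% × 500.0 = 31.00 kg
Mass-balance tally per oxide applying the batch weights above, versus the basis set out (sum by sum, the targets are met given rounding of the digits):
  Li2O: 90.32·0.07560 + 316.3·0.04480 = 21.00 kg (target 21.00 kg)
  SiO2: 90.32·0.6380 + 316.3·0.7816 + 46.53·0.3327 = 320.3 kg (target 320.3 kg)
  PbO: 24.41·0.9990 = 24.39 kg (target 24.39 kg)
  Al2O3: 27.07·0.9960 + 90.32·0.2713 + 316.3·0.1637 = 103.2 kg (target 103.2 kg)
  ZrO2: 46.53·0.6663 = 31.00 kg (target 31.00 kg)
Glass-mass sanity pass: total charge less LOI = 500.0 kg (oxide target masses add up to 500.0 kg; basis as stated: 500.0 kg — any gap is answer rounding).
Batch total: Σ batch = 504.6 kg; LOI loss = Σ batch·LOI = 4.674 kg; yield: glass divided by total = 99.07%.

Batch per 500.0 kg frit:
  tabular alumina: 27.07 kg
  spodumene concentrate: 90.32 kg
  petalite: 316.3 kg
  zircon sand: 46.53 kg
  lead monoxide: 24.41 kg
Total batch = 504.6 kg; LOI loss = 4.674 kg; yield = 99.07%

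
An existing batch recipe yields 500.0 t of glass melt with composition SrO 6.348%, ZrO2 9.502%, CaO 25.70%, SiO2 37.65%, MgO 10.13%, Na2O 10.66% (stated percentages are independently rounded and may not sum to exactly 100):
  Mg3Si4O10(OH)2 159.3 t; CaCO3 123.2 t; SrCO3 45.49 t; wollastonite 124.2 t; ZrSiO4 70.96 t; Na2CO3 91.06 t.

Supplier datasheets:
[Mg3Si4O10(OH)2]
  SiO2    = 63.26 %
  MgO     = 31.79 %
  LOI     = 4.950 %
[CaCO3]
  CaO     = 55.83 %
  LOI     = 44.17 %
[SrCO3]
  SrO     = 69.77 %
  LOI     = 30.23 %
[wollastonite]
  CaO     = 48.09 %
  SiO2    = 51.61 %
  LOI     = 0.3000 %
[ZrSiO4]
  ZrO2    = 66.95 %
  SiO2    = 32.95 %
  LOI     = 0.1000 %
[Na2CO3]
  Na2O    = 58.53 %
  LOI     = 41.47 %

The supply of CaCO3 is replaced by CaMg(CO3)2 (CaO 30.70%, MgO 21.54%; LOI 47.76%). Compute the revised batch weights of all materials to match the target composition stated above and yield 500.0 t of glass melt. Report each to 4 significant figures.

The working math runs at full precision from first step to last; intermediates appear (rounded to four significant digits) across the worked steps. Every reported number is rounded exactly once. Derived quantities are carried from the weighed amounts at 500.0 t of glass in full precision (yield, the totals, six oxide percentages, ignition loss, net glass mass), as given in either problem or answer.
Target masses of each oxide per 500.0 t glass melt:
  SrO: 6.348% × 500.0 = 31.74 t
  ZrO2: 9.502% × 500.0 = 47.51 t
  CaO: 25.70% × 500.0 = 128.5 t
  SiO2: 37.65% × 500.0 = 188.2 t
  MgO: 10.13% × 500.0 = 50.65 t
  Na2O: 10.66% × 500.0 = 53.30 t
Balance tally, oxide-wise, per the reported batch figures, relative to the basis at hand (summed amounts equal target values net of answer rounding effects):
  SrO: 45.49·0.6977 = 31.74 t (target 31.74 t)
  ZrO2: 70.96·0.6695 = 47.51 t (target 47.51 t)
  CaO: 97.39·0.3070 + 205.0·0.4809 = 128.5 t (target 128.5 t)
  SiO2: 93.34·0.6326 + 205.0·0.5161 + 70.96·0.3295 = 188.2 t (target 188.2 t)
  MgO: 93.34·0.3179 + 97.39·0.2154 = 50.65 t (target 50.65 t)
  Na2O: 91.06·0.5853 = 53.30 t (target 53.30 t)
Glass-mass sanity pass: total charge less LOI = 499.9 t (the Σ of target masses is 500.0 t; versus the stated basis of 500.0 t — differing by rounding only).
Total batch = Σ batch = 603.2 t; ignition loss, Σ(batch × LOI) = 103.3 t; the yield ratio, glass ÷ batch: 82.87%.

Revised batch per 500.0 t glass melt:
  Mg3Si4O10(OH)2: 93.34 t
  CaMg(CO3)2: 97.39 t
  SrCO3: 45.49 t
  wollastonite: 205.0 t
  ZrSiO4: 70.96 t
  Na2CO3: 91.06 t
Total batch = 603.2 t; LOI loss = 103.3 t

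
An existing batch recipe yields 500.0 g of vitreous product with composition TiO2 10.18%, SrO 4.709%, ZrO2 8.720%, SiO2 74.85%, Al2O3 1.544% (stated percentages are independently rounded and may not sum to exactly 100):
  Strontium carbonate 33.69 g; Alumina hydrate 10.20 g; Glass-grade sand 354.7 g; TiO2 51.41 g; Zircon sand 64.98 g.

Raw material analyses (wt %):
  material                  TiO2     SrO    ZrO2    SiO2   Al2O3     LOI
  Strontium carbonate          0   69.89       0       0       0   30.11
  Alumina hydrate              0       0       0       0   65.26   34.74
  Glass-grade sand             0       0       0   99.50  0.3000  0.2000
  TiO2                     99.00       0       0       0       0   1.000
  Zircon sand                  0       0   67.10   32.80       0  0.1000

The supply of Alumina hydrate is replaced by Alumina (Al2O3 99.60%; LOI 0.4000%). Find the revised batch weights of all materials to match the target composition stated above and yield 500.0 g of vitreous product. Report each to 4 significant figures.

All internal work carries full precision at every stage. Mid-chain values are printed with 4-significant-figure rounding within the worked lines; each reported result carries a single rounding — derived quantities (net glass mass, the five compositions, ignition loss, yield, totals) are computed at exact precision from the weighed amounts for 500.0 g of glass, as quoted within question or answer.
Target masses of each oxide per 500.0 g vitreous product:
  TiO2: 10.18% × 500.0 = 50.90 g
  SrO: 4.709% × 500.0 = 23.54 g
  ZrO2: 8.720% × 500.0 = 43.60 g
  SiO2: 74.85% × 500.0 = 374.2 g
  Al2O3: 1.544% × 500.0 = 7.720 g
Balance tally, oxide-wise, applying the batch weights above, at the basis given (delivered sums recover each target modulo rounding of the values):
  TiO2: 51.41·0.9900 = 50.90 g (target 50.90 g)
  SrO: 33.69·0.6989 = 23.55 g (target 23.54 g)
  ZrO2: 64.98·0.6710 = 43.60 g (target 43.60 g)
  SiO2: 354.7·0.9950 + 64.98·0.3280 = 374.2 g (target 374.2 g)
  Al2O3: 6.683·0.9960 + 354.7·0.003000 = 7.720 g (target 7.720 g)
The glass-mass cross-check: total batch − LOI = 500.0 g (the Σ of target masses is 500.0 g; versus the stated basis of 500.0 g — deltas are rounding alone).
Summing the batch: Σ batch = 511.5 g; the LOI term Σ batch·LOI equals 11.46 g; as yield: glass ÷ batch → 97.76%.

Revised batch per 500.0 g vitreous product:
  Strontium carbonate: 33.69 g
  Alumina: 6.683 g
  Glass-grade sand: 354.7 g
  TiO2: 51.41 g
  Zircon sand: 64.98 g
Total batch = 511.5 g; LOI loss = 11.46 g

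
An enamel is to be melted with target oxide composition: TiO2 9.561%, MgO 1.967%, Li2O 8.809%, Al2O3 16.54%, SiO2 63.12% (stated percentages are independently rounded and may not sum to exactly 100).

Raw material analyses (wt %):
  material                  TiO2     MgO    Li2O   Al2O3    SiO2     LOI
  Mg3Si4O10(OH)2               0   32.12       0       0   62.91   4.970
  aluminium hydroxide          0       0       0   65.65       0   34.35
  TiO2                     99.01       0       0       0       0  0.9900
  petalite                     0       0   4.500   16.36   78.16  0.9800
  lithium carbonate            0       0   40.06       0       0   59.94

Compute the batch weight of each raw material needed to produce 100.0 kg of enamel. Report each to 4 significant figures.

Intermediates are displayed (rounded to 4 significant figures) across the worked steps; the working math keeps full precision from start to finish; each reported figure includes exactly one rounding — all derived quantities (net glass mass, LOI, the five compositions, the totals, the yield) are recomputed using the weight values at 100.0 kg of glass at full precision, as written in the problem or the answer.
Oxide-by-oxide targets in 100.0 kg enamel:
  TiO2: 9.561% × 100.0 = 9.561 kg
  MgO: 1.967% × 100.0 = 1.967 kg
  Li2O: 8.809% × 100.0 = 8.809 kg
  Al2O3: 16.54% × 100.0 = 16.54 kg
  SiO2: 63.12% × 100.0 = 63.12 kg
Per-oxide balance check on the weights just shown, against the basis in use (each sum matches its target mass within answer rounding):
  TiO2: 9.657·0.9901 = 9.561 kg (target 9.561 kg)
  MgO: 6.124·0.3212 = 1.967 kg (target 1.967 kg)
  Li2O: 75.83·0.04500 + 13.47·0.4006 = 8.808 kg (target 8.809 kg)
  Al2O3: 6.298·0.6565 + 75.83·0.1636 = 16.54 kg (target 16.54 kg)
  SiO2: 6.124·0.6291 + 75.83·0.7816 = 63.12 kg (target 63.12 kg)
Glass mass check: batch Σ − ignition loss = 100.0 kg (per-oxide target masses sum to 100.0 kg; versus the stated basis of 100.0 kg — any gap is answer rounding).
Adding the batch up: Σ batch = 111.4 kg; LOI removed, Σ of batch·LOI: 11.38 kg; yield: glass divided by total = 89.78%.

Batch per 100.0 kg enamel:
  Mg3Si4O10(OH)2: 6.124 kg
  aluminium hydroxide: 6.298 kg
  TiO2: 9.657 kg
  petalite: 75.83 kg
  lithium carbonate: 13.47 kg
Total batch = 111.4 kg; LOI loss = 11.38 kg; yield = 89.78%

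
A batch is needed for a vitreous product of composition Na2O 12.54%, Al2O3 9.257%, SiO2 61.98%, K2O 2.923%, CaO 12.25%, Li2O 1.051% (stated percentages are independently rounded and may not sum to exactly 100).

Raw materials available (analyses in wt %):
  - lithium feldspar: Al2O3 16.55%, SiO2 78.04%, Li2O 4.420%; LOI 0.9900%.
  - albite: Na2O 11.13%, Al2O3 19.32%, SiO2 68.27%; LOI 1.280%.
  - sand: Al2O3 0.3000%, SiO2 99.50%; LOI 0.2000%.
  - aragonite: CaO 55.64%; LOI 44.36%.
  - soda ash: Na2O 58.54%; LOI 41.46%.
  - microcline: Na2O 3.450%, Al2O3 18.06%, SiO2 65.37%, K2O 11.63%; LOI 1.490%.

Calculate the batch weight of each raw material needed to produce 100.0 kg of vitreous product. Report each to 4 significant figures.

All arithmetic holds full float precision end to end — mid-chain values are shown (rounded to four significant figures) across the worked steps; each reported result is rounded once only — the derived quantities (the six compositions, LOI, the totals, net glass mass, yield) are recomputed from the weighed amounts for 100.0 kg of glass in full precision, as given in the question or the answer.
Target oxide masses per 100.0 kg vitreous product:
  Na2O: 12.54% × 100.0 = 12.54 kg
  Al2O3: 9.257% × 100.0 = 9.257 kg
  SiO2: 61.98% × 100.0 = 61.98 kg
  K2O: 2.923% × 100.0 = 2.923 kg
  CaO: 12.25% × 100.0 = 12.25 kg
  Li2O: 1.051% × 100.0 = 1.051 kg
Balance tally, oxide-wise, working from each reported weight, against the basis in use (summed amounts equal target values modulo rounding of the values):
  Na2O: 3.669·0.1113 + 19.24·0.5854 + 25.13·0.03450 = 12.54 kg (target 12.54 kg)
  Al2O3: 23.78·0.1655 + 3.669·0.1932 + 24.61·0.003000 + 25.13·0.1806 = 9.257 kg (target 9.257 kg)
  SiO2: 23.78·0.7804 + 3.669·0.6827 + 24.61·0.9950 + 25.13·0.6537 = 61.98 kg (target 61.98 kg)
  K2O: 25.13·0.1163 = 2.923 kg (target 2.923 kg)
  CaO: 22.02·0.5564 = 12.25 kg (target 12.25 kg)
  Li2O: 23.78·0.04420 = 1.051 kg (target 1.051 kg)
Glass-mass closure: the batch minus its LOI: 100.0 kg (the targets, summed, come to 100.0 kg; versus the stated basis of 100.0 kg — rounding explains the deltas).
Whole-batch sum: Σ batch = 118.4 kg; Σ batch·LOI gives LOI loss = 18.45 kg; as yield: glass ÷ batch → 84.42%.

Batch per 100.0 kg vitreous product:
  lithium feldspar: 23.78 kg
  albite: 3.669 kg
  sand: 24.61 kg
  aragonite: 22.02 kg
  soda ash: 19.24 kg
  microcline: 25.13 kg
Total batch = 118.4 kg; LOI loss = 18.45 kg; yield = 84.42%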